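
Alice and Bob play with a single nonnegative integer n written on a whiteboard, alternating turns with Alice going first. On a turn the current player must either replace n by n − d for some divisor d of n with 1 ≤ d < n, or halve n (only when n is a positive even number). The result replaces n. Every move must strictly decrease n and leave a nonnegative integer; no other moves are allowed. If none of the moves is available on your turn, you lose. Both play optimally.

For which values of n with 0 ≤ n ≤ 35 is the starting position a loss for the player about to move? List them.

0, 1, 3, 5, 7, 9, 11, 13, 15, 17, 19, 21, 23, 25, 27, 29, 31, 33, 35

Classify positions by backward induction: terminal positions (no move available) are L. From any other position, the mover wins iff some move reaches an L.
n=0: no move → L
n=1: no move → L
n=2: W (go to 1, an L position)
n=3: L (sole option 2(W) is W)
n=4: W (go to 3, an L position)
n=5: L (sole option 4(W) is W)
n=6: W (go to 3, an L position)
n=7: L (sole option 6(W) is W)
n=8: W (go to 7, an L position)
n=9: L (options 6(W), 8(W) are all W)
n=10: W (go to 5, an L position)
n=11: L (sole option 10(W) is W)
n=12: W (go to 9, an L position)
n=13: L (sole option 12(W) is W)
n=14: W (go to 7, an L position)
n=15: L (options 10(W), 12(W), 14(W) are all W)
n=16: W (go to 15, an L position)
n=17: L (sole option 16(W) is W)
n=18: W (go to 9, an L position)
n=19: L (sole option 18(W) is W)
n=20: W (go to 15, an L position)
n=21: L (options 14(W), 18(W), 20(W) are all W)
n=22: W (go to 11, an L position)
n=23: L (sole option 22(W) is W)
n=24: W (go to 21, an L position)
n=25: L (options 20(W), 24(W) are all W)
n=26: W (go to 13, an L position)
n=27: L (options 18(W), 24(W), 26(W) are all W)
n=28: W (go to 21, an L position)
n=29: L (sole option 28(W) is W)
n=30: W (go to 15, an L position)
n=31: L (sole option 30(W) is W)
n=32: W (go to 31, an L position)
n=33: L (options 22(W), 30(W), 32(W) are all W)
n=34: W (go to 17, an L position)
n=35: L (options 28(W), 30(W), 34(W) are all W)
Reading off the rows marked L gives the requested list; there are 19 such values of n.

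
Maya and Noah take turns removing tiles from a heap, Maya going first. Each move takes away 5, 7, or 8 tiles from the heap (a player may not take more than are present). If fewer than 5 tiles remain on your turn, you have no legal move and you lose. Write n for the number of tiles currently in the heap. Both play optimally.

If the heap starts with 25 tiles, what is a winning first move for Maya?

Remove 8, leaving 17.

Positions with no move are L. A position that does have a move is losing for the player to move precisely when every available move leads to a winning position for the opponent. Fill in the labels:
n=0: no move → L
n=1: no move → L
n=2: no move → L
n=3: no move → L
n=4: no move → L
n=5: reaches L-position 0 → W
n=6: reaches L-position 1 → W
n=7: reaches L-position 2 → W
n=8: reaches L-position 3 → W
n=9: reaches L-position 4 → W
n=10: reaches L-position 3 → W
n=11: reaches L-position 4 → W
n=12: reaches L-position 4 → W
n=13: only reaches 8(W), 6(W), 5(W), all W → L
n=14: only reaches 9(W), 7(W), 6(W), all W → L
n=15: only reaches 10(W), 8(W), 7(W), all W → L
n=16: only reaches 11(W), 9(W), 8(W), all W → L
n=17: only reaches 12(W), 10(W), 9(W), all W → L
n=18: reaches L-position 13 → W
n=19: reaches L-position 14 → W
n=20: reaches L-position 15 → W
n=21: reaches L-position 16 → W
n=22: reaches L-position 17 → W
n=23: reaches L-position 16 → W
n=24: reaches L-position 17 → W
n=25: reaches L-position 17 → W
From 25, the L positions reachable in one move are: 17.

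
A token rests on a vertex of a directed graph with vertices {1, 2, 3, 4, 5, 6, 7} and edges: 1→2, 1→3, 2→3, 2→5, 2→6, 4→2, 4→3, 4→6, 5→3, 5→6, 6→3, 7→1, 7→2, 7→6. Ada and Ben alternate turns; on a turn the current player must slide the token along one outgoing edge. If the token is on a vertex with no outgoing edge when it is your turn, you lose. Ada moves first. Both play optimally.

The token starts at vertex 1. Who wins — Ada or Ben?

Work bottom-up. With no move the player to move loses. Otherwise the position is W if at least one move leads to an L position for the opponent, and L if every move leads to a W.
Every edge goes from a vertex to one that appears earlier in the order 3, 6, 5, 2, 1, 4, 7, so processing vertices in that order labels each vertex after all of its successors.
3: no outgoing edge → L
6: can move to 3, which is L ⇒ W
5: can move to 3, which is L ⇒ W
2: can move to 3, which is L ⇒ W
1: can move to 3, which is L ⇒ W
4: can move to 3, which is L ⇒ W
7: moves to 1(W), 2(W), 6(W); every one is W ⇒ L
From 1 Ada can move to 3, reaching an L position.

Ada wins.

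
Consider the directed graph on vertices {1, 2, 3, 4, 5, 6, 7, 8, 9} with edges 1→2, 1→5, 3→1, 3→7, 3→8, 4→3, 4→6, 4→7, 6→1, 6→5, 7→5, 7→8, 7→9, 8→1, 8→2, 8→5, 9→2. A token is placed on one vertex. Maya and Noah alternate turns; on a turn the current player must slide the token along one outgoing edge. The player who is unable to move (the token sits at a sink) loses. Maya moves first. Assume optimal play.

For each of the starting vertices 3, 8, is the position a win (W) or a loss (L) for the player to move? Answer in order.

3: L, 8: W

Classify positions by backward induction: terminal positions (no move available) are L. From any other position, the mover wins iff some move reaches an L.
Every edge goes from a vertex to one that appears earlier in the order 2, 5, 1, 9, 8, 7, 3, 6, 4, so processing vertices in that order labels each vertex after all of its successors.
2: no outgoing edge → L
5: no outgoing edge → L
1: →5(L), so W
9: →2(L), so W
8: →5(L), so W
7: →5(L), so W
3: →7(W), 8(W), 1(W) — all W, so L
6: →5(L), so W
4: →3(L), so W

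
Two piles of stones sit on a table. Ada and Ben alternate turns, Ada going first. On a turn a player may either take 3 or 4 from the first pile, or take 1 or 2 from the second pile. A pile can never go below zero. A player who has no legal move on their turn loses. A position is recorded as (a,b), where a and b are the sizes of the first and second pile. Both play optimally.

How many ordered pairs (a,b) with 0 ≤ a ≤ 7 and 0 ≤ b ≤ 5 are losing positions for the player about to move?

16

Work bottom-up. With no move the player to move loses. Otherwise the position is W if at least one move leads to an L position for the opponent, and L if every move leads to a W.
Every move lowers a or b (never raises either), so fill the grid row by row in increasing a, and left to right within a row: each cell's successors are then already labelled.
      b=0  b=1  b=2  b=3  b=4  b=5
a=0:    L    W    W    L    W    W
a=1:    L    W    W    L    W    W
a=2:    L    W    W    L    W    W
a=3:    W    L    W    W    L    W
a=4:    W    L    W    W    L    W
a=5:    W    L    W    W    L    W
a=6:    W    W    L    W    W    L
a=7:    L    W    W    L    W    W
Cells with no legal move (terminal, hence L): (0,0), (1,0), (2,0).
The remaining L cells, each justified by listing all of its moves:
(0,3): L (options (0,2)(W), (0,1)(W) are all W)
(1,3): L (options (1,2)(W), (1,1)(W) are all W)
(2,3): L (options (2,2)(W), (2,1)(W) are all W)
(3,1): L (options (0,1)(W), (3,0)(W) are all W)
(3,4): L (options (0,4)(W), (3,3)(W), (3,2)(W) are all W)
(4,1): L (options (1,1)(W), (0,1)(W), (4,0)(W) are all W)
(4,4): L (options (1,4)(W), (0,4)(W), (4,3)(W), (4,2)(W) are all W)
(5,1): L (options (2,1)(W), (1,1)(W), (5,0)(W) are all W)
(5,4): L (options (2,4)(W), (1,4)(W), (5,3)(W), (5,2)(W) are all W)
(6,2): L (options (3,2)(W), (2,2)(W), (6,1)(W), (6,0)(W) are all W)
(6,5): L (options (3,5)(W), (2,5)(W), (6,4)(W), (6,3)(W) are all W)
(7,0): L (options (4,0)(W), (3,0)(W) are all W)
(7,3): L (options (4,3)(W), (3,3)(W), (7,2)(W), (7,1)(W) are all W)
Every other cell has at least one move into one of the L cells above, so it is W.
L cells per row: a=0: 2, a=1: 2, a=2: 2, a=3: 2, a=4: 2, a=5: 2, a=6: 2, a=7: 2; total 16.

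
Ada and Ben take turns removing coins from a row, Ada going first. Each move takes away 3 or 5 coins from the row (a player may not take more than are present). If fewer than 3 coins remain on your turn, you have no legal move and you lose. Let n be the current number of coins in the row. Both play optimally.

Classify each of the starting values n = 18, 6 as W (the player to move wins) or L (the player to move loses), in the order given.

18: L, 6: W

Label each position W (a win for the player to move) or L (a loss). A position with no legal move is L; any other position is W exactly when some move reaches an L, and L when every move reaches a W.
n=0: no move → L
n=1: no move → L
n=2: no move → L
n=3: can move to 0, which is L ⇒ W
n=4: can move to 1, which is L ⇒ W
n=5: can move to 2, which is L ⇒ W
n=6: can move to 1, which is L ⇒ W
n=7: can move to 2, which is L ⇒ W
n=8: moves to 5(W), 3(W); every one is W ⇒ L
n=9: moves to 6(W), 4(W); every one is W ⇒ L
n=10: moves to 7(W), 5(W); every one is W ⇒ L
n=11: can move to 8, which is L ⇒ W
n=12: can move to 9, which is L ⇒ W
n=13: can move to 10, which is L ⇒ W
n=14: can move to 9, which is L ⇒ W
n=15: can move to 10, which is L ⇒ W
n=16: moves to 13(W), 11(W); every one is W ⇒ L
n=17: moves to 14(W), 12(W); every one is W ⇒ L
n=18: moves to 15(W), 13(W); every one is W ⇒ L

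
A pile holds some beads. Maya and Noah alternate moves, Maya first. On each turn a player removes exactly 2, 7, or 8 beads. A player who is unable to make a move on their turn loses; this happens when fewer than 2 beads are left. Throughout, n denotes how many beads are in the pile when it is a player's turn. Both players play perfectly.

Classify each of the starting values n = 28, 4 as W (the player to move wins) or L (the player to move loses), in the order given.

Positions with no move are L. A position that does have a move is losing for the player to move precisely when every available move leads to a winning position for the opponent. Fill in the labels:
n=0: no move → L
n=1: no move → L
n=2: W (go to 0, an L position)
n=3: W (go to 1, an L position)
n=4: L (sole option 2(W) is W)
n=5: L (sole option 3(W) is W)
n=6: W (go to 4, an L position)
n=7: W (go to 5, an L position)
n=8: W (go to 1, an L position)
n=9: W (go to 1, an L position)
n=10: L (options 8(W), 3(W), 2(W) are all W)
n=11: W (go to 4, an L position)
n=12: W (go to 10, an L position)
n=13: W (go to 5, an L position)
n=14: L (options 12(W), 7(W), 6(W) are all W)
n=15: L (options 13(W), 8(W), 7(W) are all W)
n=16: W (go to 14, an L position)
n=17: W (go to 15, an L position)
n=18: W (go to 10, an L position)
n=19: L (options 17(W), 12(W), 11(W) are all W)
n=20: L (options 18(W), 13(W), 12(W) are all W)
n=21: W (go to 19, an L position)
n=22: W (go to 20, an L position)
n=23: W (go to 15, an L position)
n=24: L (options 22(W), 17(W), 16(W) are all W)
n=25: L (options 23(W), 18(W), 17(W) are all W)
n=26: W (go to 24, an L position)
n=27: W (go to 25, an L position)
n=28: W (go to 20, an L position)

28: W, 4: L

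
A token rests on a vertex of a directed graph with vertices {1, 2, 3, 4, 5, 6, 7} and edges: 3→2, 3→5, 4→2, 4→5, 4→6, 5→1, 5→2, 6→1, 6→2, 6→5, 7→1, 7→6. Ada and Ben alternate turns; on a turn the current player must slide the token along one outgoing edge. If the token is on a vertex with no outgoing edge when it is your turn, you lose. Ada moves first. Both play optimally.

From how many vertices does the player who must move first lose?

2

Classify positions by backward induction: terminal positions (no move available) are L. From any other position, the mover wins iff some move reaches an L.
Every edge goes from a vertex to one that appears earlier in the order 1, 2, 5, 6, 3, 4, 7, so processing vertices in that order labels each vertex after all of its successors.
1: no outgoing edge → L
2: no outgoing edge → L
5: reaches L-position 2 → W
6: reaches L-position 2 → W
3: reaches L-position 2 → W
4: reaches L-position 2 → W
7: reaches L-position 1 → W
The L vertices are 1, 2; that is 2 in all.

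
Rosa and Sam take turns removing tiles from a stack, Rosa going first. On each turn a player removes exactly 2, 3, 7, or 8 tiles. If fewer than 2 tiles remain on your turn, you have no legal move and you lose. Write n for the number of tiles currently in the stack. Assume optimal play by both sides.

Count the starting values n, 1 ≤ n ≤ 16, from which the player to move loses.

7

Label each position W (a win for the player to move) or L (a loss). A position with no legal move is L; any other position is W exactly when some move reaches an L, and L when every move reaches a W.
n=0: no move → L
n=1: no move → L
n=2: reaches L-position 0 → W
n=3: reaches L-position 1 → W
n=4: reaches L-position 1 → W
n=5: only reaches 3(W), 2(W), all W → L
n=6: only reaches 4(W), 3(W), all W → L
n=7: reaches L-position 5 → W
n=8: reaches L-position 6 → W
n=9: reaches L-position 6 → W
n=10: only reaches 8(W), 7(W), 3(W), 2(W), all W → L
n=11: only reaches 9(W), 8(W), 4(W), 3(W), all W → L
n=12: reaches L-position 10 → W
n=13: reaches L-position 11 → W
n=14: reaches L-position 11 → W
n=15: only reaches 13(W), 12(W), 8(W), 7(W), all W → L
n=16: only reaches 14(W), 13(W), 9(W), 8(W), all W → L
L entries with 1 ≤ n ≤ 16 (n=0 is outside the asked range and is not counted): n = 1, 5, 6, 10, 11, 15, 16; that makes 7.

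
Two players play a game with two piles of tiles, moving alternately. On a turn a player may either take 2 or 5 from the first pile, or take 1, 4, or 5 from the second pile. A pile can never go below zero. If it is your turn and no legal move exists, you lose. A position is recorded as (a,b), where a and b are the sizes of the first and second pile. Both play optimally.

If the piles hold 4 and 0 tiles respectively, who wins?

The second player wins.

Positions with no move are L. A position that does have a move is losing for the player to move precisely when every available move leads to a winning position for the opponent. Fill in the labels:
No move ever increases a pile, so every position that can arise here has a ≤ 4 and b ≤ 0; it is enough to label the cells with 0 ≤ a ≤ 4 and 0 ≤ b ≤ 0.
Every move lowers a or b (never raises either), so fill the grid row by row in increasing a, and left to right within a row: each cell's successors are then already labelled.
      b=0
a=0:    L
a=1:    L
a=2:    W
a=3:    W
a=4:    L
Cells with no legal move (terminal, hence L): (0,0), (1,0).
The remaining L cells, each justified by listing all of its moves:
(4,0): the only move is to (2,0)(W), a W ⇒ L
Every other cell has at least one move into one of the L cells above, so it is W.
Every move from (4,0) reaches a W position, so the mover loses.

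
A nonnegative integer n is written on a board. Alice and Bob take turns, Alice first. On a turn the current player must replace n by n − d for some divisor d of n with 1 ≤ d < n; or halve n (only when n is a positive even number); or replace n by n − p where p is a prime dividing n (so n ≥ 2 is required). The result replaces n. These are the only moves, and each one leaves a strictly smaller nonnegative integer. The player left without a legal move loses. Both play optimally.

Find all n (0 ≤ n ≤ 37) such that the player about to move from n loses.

0, 1, 4, 9, 14, 20, 26, 32, 35

Build the W/L table. Terminal = L. A non-terminal position is W if it has a move to some L; otherwise it is L.
n=0: no move → L
n=1: no move → L
n=2: reaches L-position 0 → W
n=3: reaches L-position 0 → W
n=4: only reaches 2(W), 3(W), all W → L
n=5: reaches L-position 0 → W
n=6: reaches L-position 4 → W
n=7: reaches L-position 0 → W
n=8: reaches L-position 4 → W
n=9: only reaches 6(W), 8(W), all W → L
n=10: reaches L-position 9 → W
n=11: reaches L-position 0 → W
n=12: reaches L-position 9 → W
n=13: reaches L-position 0 → W
n=14: only reaches 7(W), 12(W), 13(W), all W → L
n=15: reaches L-position 14 → W
n=16: reaches L-position 14 → W
n=17: reaches L-position 0 → W
n=18: reaches L-position 9 → W
n=19: reaches L-position 0 → W
n=20: only reaches 10(W), 15(W), 16(W), 18(W), 19(W), all W → L
n=21: reaches L-position 14 → W
n=22: reaches L-position 20 → W
n=23: reaches L-position 0 → W
n=24: reaches L-position 20 → W
n=25: reaches L-position 20 → W
n=26: only reaches 13(W), 24(W), 25(W), all W → L
n=27: reaches L-position 26 → W
n=28: reaches L-position 14 → W
n=29: reaches L-position 0 → W
n=30: reaches L-position 20 → W
n=31: reaches L-position 0 → W
n=32: only reaches 16(W), 24(W), 28(W), 30(W), 31(W), all W → L
n=33: reaches L-position 32 → W
n=34: reaches L-position 32 → W
n=35: only reaches 28(W), 30(W), 34(W), all W → L
n=36: reaches L-position 32 → W
n=37: reaches L-position 0 → W
Reading off the rows marked L gives the requested list; there are 9 such values of n.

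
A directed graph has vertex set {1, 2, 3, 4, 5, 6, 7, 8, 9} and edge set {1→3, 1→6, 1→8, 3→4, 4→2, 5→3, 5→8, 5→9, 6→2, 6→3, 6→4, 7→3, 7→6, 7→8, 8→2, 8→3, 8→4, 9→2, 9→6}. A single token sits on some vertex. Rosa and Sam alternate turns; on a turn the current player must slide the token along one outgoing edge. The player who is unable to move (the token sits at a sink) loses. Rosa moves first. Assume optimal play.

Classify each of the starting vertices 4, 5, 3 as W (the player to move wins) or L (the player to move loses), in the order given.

4: W, 5: W, 3: L

Use the standard recursion: the mover loses at a terminal position; elsewhere, the mover wins exactly when some move hands the opponent an L position.
Every edge goes from a vertex to one that appears earlier in the order 2, 4, 3, 8, 6, 1, 9, 7, 5, so processing vertices in that order labels each vertex after all of its successors.
2: no outgoing edge → L
4: can move to 2, which is L ⇒ W
3: the only move is to 4(W), a W ⇒ L
8: can move to 3, which is L ⇒ W
6: can move to 3, which is L ⇒ W
1: can move to 3, which is L ⇒ W
9: can move to 2, which is L ⇒ W
7: can move to 3, which is L ⇒ W
5: can move to 3, which is L ⇒ W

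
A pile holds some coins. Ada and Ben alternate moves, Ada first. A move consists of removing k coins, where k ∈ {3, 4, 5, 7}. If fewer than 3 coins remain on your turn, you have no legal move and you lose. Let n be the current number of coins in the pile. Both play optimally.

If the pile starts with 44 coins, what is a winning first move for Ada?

Remove 3, leaving 41.

Positions with no move are L. A position that does have a move is losing for the player to move precisely when every available move leads to a winning position for the opponent. Fill in the labels:
n=0: no move → L
n=1: no move → L
n=2: no move → L
n=3: →0(L), so W
n=4: →1(L), so W
n=5: →2(L), so W
n=6: →2(L), so W
n=7: →2(L), so W
n=8: →1(L), so W
n=9: →2(L), so W
n=10: →7(W), 6(W), 5(W), 3(W) — all W, so L
n=11: →8(W), 7(W), 6(W), 4(W) — all W, so L
n=12: →9(W), 8(W), 7(W), 5(W) — all W, so L
n=13: →10(L), so W
n=14: →11(L), so W
n=15: →12(L), so W
n=16: →12(L), so W
n=17: →12(L), so W
n=18: →11(L), so W
n=19: →12(L), so W
n=20: →17(W), 16(W), 15(W), 13(W) — all W, so L
n=21: →18(W), 17(W), 16(W), 14(W) — all W, so L
n=22: →19(W), 18(W), 17(W), 15(W) — all W, so L
n=23: →20(L), so W
n=24: →21(L), so W
n=25: →22(L), so W
n=26: →22(L), so W
n=27: →22(L), so W
n=28: →21(L), so W
n=29: →22(L), so W
n=30: →27(W), 26(W), 25(W), 23(W) — all W, so L
n=31: →28(W), 27(W), 26(W), 24(W) — all W, so L
n=32: →29(W), 28(W), 27(W), 25(W) — all W, so L
n=33: →30(L), so W
n=34: →31(L), so W
n=35: →32(L), so W
n=36: →32(L), so W
n=37: →32(L), so W
n=38: →31(L), so W
n=39: →32(L), so W
n=40: →37(W), 36(W), 35(W), 33(W) — all W, so L
n=41: →38(W), 37(W), 36(W), 34(W) — all W, so L
n=42: →39(W), 38(W), 37(W), 35(W) — all W, so L
n=43: →40(L), so W
n=44: →41(L), so W
From 44, the L positions reachable in one move are: 41, 40. Any move reaching one of these is winning.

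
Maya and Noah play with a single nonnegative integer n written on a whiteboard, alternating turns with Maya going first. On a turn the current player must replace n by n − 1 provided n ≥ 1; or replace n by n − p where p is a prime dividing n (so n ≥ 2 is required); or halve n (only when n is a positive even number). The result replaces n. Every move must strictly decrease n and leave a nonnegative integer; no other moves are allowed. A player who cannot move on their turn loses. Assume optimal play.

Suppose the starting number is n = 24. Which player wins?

Compute win/loss labels from the base case upward. A position with no move is L. Any other position is W if it can reach an L in one move, else L.
n=0: no move → L
n=1: →0(L), so W
n=2: →0(L), so W
n=3: →0(L), so W
n=4: →2(W), 3(W) — all W, so L
n=5: →0(L), so W
n=6: →4(L), so W
n=7: →0(L), so W
n=8: →4(L), so W
n=9: →6(W), 8(W) — all W, so L
n=10: →9(L), so W
n=11: →0(L), so W
n=12: →9(L), so W
n=13: →0(L), so W
n=14: →7(W), 12(W), 13(W) — all W, so L
n=15: →14(L), so W
n=16: →14(L), so W
n=17: →0(L), so W
n=18: →9(L), so W
n=19: →0(L), so W
n=20: →10(W), 15(W), 18(W), 19(W) — all W, so L
n=21: →14(L), so W
n=22: →20(L), so W
n=23: →0(L), so W
n=24: →12(W), 21(W), 22(W), 23(W) — all W, so L
The starting position 24 is L: whatever Maya does, the opponent receives a W position.

Noah wins.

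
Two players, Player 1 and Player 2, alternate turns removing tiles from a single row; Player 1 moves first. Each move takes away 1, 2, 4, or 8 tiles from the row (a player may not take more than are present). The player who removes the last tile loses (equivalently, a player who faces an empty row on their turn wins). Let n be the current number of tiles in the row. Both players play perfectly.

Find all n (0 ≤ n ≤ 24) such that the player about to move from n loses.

Work bottom-up. With no move the player to move wins. Otherwise the position is W if at least one move leads to an L position for the opponent, and L if every move leads to a W.
n=0: no move; the opponent has just taken the last tile and therefore loses → W
n=1: the only move is to 0(W), a W ⇒ L
n=2: can move to 1, which is L ⇒ W
n=3: can move to 1, which is L ⇒ W
n=4: moves to 3(W), 2(W), 0(W); every one is W ⇒ L
n=5: can move to 4, which is L ⇒ W
n=6: can move to 4, which is L ⇒ W
n=7: moves to 6(W), 5(W), 3(W); every one is W ⇒ L
n=8: can move to 7, which is L ⇒ W
n=9: can move to 7, which is L ⇒ W
n=10: moves to 9(W), 8(W), 6(W), 2(W); every one is W ⇒ L
n=11: can move to 10, which is L ⇒ W
n=12: can move to 10, which is L ⇒ W
n=13: moves to 12(W), 11(W), 9(W), 5(W); every one is W ⇒ L
n=14: can move to 13, which is L ⇒ W
n=15: can move to 13, which is L ⇒ W
n=16: moves to 15(W), 14(W), 12(W), 8(W); every one is W ⇒ L
n=17: can move to 16, which is L ⇒ W
n=18: can move to 16, which is L ⇒ W
n=19: moves to 18(W), 17(W), 15(W), 11(W); every one is W ⇒ L
n=20: can move to 19, which is L ⇒ W
n=21: can move to 19, which is L ⇒ W
n=22: moves to 21(W), 20(W), 18(W), 14(W); every one is W ⇒ L
n=23: can move to 22, which is L ⇒ W
n=24: can move to 22, which is L ⇒ W
Reading off the rows marked L gives the requested list; there are 8 such values of n.

1, 4, 7, 10, 13, 16, 19, 22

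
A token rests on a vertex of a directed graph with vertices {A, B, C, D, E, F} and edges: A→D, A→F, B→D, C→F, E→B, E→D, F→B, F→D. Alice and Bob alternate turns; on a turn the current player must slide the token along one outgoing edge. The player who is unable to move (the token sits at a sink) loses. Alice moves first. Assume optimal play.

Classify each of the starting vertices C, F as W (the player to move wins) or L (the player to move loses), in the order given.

Use the standard recursion: the mover loses at a terminal position; elsewhere, the mover wins exactly when some move hands the opponent an L position.
Every edge goes from a vertex to one that appears earlier in the order D, B, F, E, A, C, so processing vertices in that order labels each vertex after all of its successors.
D: no outgoing edge → L
B: W (go to D, an L position)
F: W (go to D, an L position)
E: W (go to D, an L position)
A: W (go to D, an L position)
C: L (sole option F(W) is W)

C: L, F: W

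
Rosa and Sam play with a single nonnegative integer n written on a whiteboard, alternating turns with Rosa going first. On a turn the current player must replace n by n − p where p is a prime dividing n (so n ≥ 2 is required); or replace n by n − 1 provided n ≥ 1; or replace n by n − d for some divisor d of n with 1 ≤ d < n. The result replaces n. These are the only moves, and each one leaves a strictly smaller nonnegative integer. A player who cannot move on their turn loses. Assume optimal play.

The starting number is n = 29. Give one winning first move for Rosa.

Build the W/L table. Terminal = L. A non-terminal position is W if it has a move to some L; otherwise it is L.
n=0: no move → L
n=1: W (go to 0, an L position)
n=2: W (go to 0, an L position)
n=3: W (go to 0, an L position)
n=4: L (options 2(W), 3(W) are all W)
n=5: W (go to 0, an L position)
n=6: W (go to 4, an L position)
n=7: W (go to 0, an L position)
n=8: W (go to 4, an L position)
n=9: L (options 6(W), 8(W) are all W)
n=10: W (go to 9, an L position)
n=11: W (go to 0, an L position)
n=12: W (go to 9, an L position)
n=13: W (go to 0, an L position)
n=14: L (options 7(W), 12(W), 13(W) are all W)
n=15: W (go to 14, an L position)
n=16: W (go to 14, an L position)
n=17: W (go to 0, an L position)
n=18: W (go to 9, an L position)
n=19: W (go to 0, an L position)
n=20: L (options 10(W), 15(W), 16(W), 18(W), 19(W) are all W)
n=21: W (go to 14, an L position)
n=22: W (go to 20, an L position)
n=23: W (go to 0, an L position)
n=24: W (go to 20, an L position)
n=25: W (go to 20, an L position)
n=26: L (options 13(W), 24(W), 25(W) are all W)
n=27: W (go to 26, an L position)
n=28: W (go to 14, an L position)
n=29: W (go to 0, an L position)
From 29, the L positions reachable in one move are: 0.

Move to 0.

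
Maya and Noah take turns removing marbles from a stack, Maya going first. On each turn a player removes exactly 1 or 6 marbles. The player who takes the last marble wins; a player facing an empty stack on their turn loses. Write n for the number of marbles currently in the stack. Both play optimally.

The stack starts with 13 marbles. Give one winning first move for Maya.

Remove 6, leaving 7.

Use the standard recursion: the mover loses at a terminal position; elsewhere, the mover wins exactly when some move hands the opponent an L position.
n=0: no move → L
n=1: can move to 0, which is L ⇒ W
n=2: the only move is to 1(W), a W ⇒ L
n=3: can move to 2, which is L ⇒ W
n=4: the only move is to 3(W), a W ⇒ L
n=5: can move to 4, which is L ⇒ W
n=6: can move to 0, which is L ⇒ W
n=7: moves to 6(W), 1(W); every one is W ⇒ L
n=8: can move to 7, which is L ⇒ W
n=9: moves to 8(W), 3(W); every one is W ⇒ L
n=10: can move to 9, which is L ⇒ W
n=11: moves to 10(W), 5(W); every one is W ⇒ L
n=12: can move to 11, which is L ⇒ W
n=13: can move to 7, which is L ⇒ W
From 13, the L positions reachable in one move are: 7.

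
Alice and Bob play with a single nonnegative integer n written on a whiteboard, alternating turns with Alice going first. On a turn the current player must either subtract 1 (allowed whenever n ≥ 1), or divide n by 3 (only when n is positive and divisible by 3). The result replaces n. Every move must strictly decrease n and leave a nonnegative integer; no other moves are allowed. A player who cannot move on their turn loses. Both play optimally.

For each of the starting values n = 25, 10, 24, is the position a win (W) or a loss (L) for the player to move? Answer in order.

25: W, 10: W, 24: L

Compute win/loss labels from the base case upward. A position with no move is L. Any other position is W if it can reach an L in one move, else L.
n=0: no move → L
n=1: W (go to 0, an L position)
n=2: L (sole option 1(W) is W)
n=3: W (go to 2, an L position)
n=4: L (sole option 3(W) is W)
n=5: W (go to 4, an L position)
n=6: W (go to 2, an L position)
n=7: L (sole option 6(W) is W)
n=8: W (go to 7, an L position)
n=9: L (options 3(W), 8(W) are all W)
n=10: W (go to 9, an L position)
n=11: L (sole option 10(W) is W)
n=12: W (go to 4, an L position)
n=13: L (sole option 12(W) is W)
n=14: W (go to 13, an L position)
n=15: L (options 5(W), 14(W) are all W)
n=16: W (go to 15, an L position)
n=17: L (sole option 16(W) is W)
n=18: W (go to 17, an L position)
n=19: L (sole option 18(W) is W)
n=20: W (go to 19, an L position)
n=21: W (go to 7, an L position)
n=22: L (sole option 21(W) is W)
n=23: W (go to 22, an L position)
n=24: L (options 8(W), 23(W) are all W)
n=25: W (go to 24, an L position)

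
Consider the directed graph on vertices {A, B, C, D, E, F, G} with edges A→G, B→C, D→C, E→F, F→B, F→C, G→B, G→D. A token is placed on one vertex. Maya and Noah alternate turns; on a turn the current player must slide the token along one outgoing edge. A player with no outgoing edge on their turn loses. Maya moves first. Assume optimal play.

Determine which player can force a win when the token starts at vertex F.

Build the W/L table. Terminal = L. A non-terminal position is W if it has a move to some L; otherwise it is L.
Every edge goes from a vertex to one that appears earlier in the order C, B, D, G, A, F, E, so processing vertices in that order labels each vertex after all of its successors.
C: no outgoing edge → L
B: reaches L-position C → W
D: reaches L-position C → W
G: only reaches D(W), B(W), all W → L
A: reaches L-position G → W
F: reaches L-position C → W
E: only reaches F(W), which is W → L
From F Maya can move to C, reaching an L position.

Maya wins.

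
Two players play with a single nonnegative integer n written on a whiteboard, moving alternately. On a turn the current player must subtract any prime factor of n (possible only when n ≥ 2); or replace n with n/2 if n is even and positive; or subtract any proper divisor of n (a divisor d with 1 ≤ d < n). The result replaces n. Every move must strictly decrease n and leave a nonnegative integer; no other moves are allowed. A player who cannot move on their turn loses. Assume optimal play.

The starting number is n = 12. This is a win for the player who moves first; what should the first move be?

Work bottom-up. With no move the player to move loses. Otherwise the position is W if at least one move leads to an L position for the opponent, and L if every move leads to a W.
n=0: no move → L
n=1: no move → L
n=2: W (go to 0, an L position)
n=3: W (go to 0, an L position)
n=4: L (options 2(W), 3(W) are all W)
n=5: W (go to 0, an L position)
n=6: W (go to 4, an L position)
n=7: W (go to 0, an L position)
n=8: W (go to 4, an L position)
n=9: L (options 6(W), 8(W) are all W)
n=10: W (go to 9, an L position)
n=11: W (go to 0, an L position)
n=12: W (go to 9, an L position)
From 12, the L positions reachable in one move are: 9.

Move to 9.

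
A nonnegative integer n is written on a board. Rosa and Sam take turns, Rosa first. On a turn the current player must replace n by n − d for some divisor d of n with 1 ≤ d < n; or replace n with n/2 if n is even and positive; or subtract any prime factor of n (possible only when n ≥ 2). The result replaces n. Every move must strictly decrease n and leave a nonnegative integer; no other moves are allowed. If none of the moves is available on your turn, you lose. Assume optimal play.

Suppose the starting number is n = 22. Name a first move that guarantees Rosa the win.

Move to 20.

Build the W/L table. Terminal = L. A non-terminal position is W if it has a move to some L; otherwise it is L.
n=0: no move → L
n=1: no move → L
n=2: reaches L-position 0 → W
n=3: reaches L-position 0 → W
n=4: only reaches 2(W), 3(W), all W → L
n=5: reaches L-position 0 → W
n=6: reaches L-position 4 → W
n=7: reaches L-position 0 → W
n=8: reaches L-position 4 → W
n=9: only reaches 6(W), 8(W), all W → L
n=10: reaches L-position 9 → W
n=11: reaches L-position 0 → W
n=12: reaches L-position 9 → W
n=13: reaches L-position 0 → W
n=14: only reaches 7(W), 12(W), 13(W), all W → L
n=15: reaches L-position 14 → W
n=16: reaches L-position 14 → W
n=17: reaches L-position 0 → W
n=18: reaches L-position 9 → W
n=19: reaches L-position 0 → W
n=20: only reaches 10(W), 15(W), 16(W), 18(W), 19(W), all W → L
n=21: reaches L-position 14 → W
n=22: reaches L-position 20 → W
From 22, the L positions reachable in one move are: 20.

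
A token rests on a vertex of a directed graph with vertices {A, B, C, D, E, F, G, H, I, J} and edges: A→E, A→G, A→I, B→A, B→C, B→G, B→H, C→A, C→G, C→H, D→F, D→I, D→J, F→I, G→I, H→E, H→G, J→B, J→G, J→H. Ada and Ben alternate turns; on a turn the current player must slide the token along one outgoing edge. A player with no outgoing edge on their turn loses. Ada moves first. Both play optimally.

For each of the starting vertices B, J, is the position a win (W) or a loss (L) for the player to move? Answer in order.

Classify positions by backward induction: terminal positions (no move available) are L. From any other position, the mover wins iff some move reaches an L.
Every edge goes from a vertex to one that appears earlier in the order I, E, G, A, H, C, F, B, J, D, so processing vertices in that order labels each vertex after all of its successors.
I: no outgoing edge → L
E: no outgoing edge → L
G: can move to I, which is L ⇒ W
A: can move to E, which is L ⇒ W
H: can move to E, which is L ⇒ W
C: moves to H(W), A(W), G(W); every one is W ⇒ L
F: can move to I, which is L ⇒ W
B: can move to C, which is L ⇒ W
J: moves to B(W), H(W), G(W); every one is W ⇒ L
D: can move to J, which is L ⇒ W

B: W, J: L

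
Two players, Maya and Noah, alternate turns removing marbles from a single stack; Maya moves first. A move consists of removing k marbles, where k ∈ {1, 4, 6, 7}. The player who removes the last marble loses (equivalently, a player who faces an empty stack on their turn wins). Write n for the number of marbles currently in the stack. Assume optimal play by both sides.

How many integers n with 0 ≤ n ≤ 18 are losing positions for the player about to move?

Classify positions by backward induction: terminal positions (no move available) are W. From any other position, the mover wins iff some move reaches an L.
n=0: no move; the opponent has just taken the last marble and therefore loses → W
n=1: the only move is to 0(W), a W ⇒ L
n=2: can move to 1, which is L ⇒ W
n=3: the only move is to 2(W), a W ⇒ L
n=4: can move to 3, which is L ⇒ W
n=5: can move to 1, which is L ⇒ W
n=6: moves to 5(W), 2(W), 0(W); every one is W ⇒ L
n=7: can move to 6, which is L ⇒ W
n=8: can move to 1, which is L ⇒ W
n=9: can move to 3, which is L ⇒ W
n=10: can move to 6, which is L ⇒ W
n=11: moves to 10(W), 7(W), 5(W), 4(W); every one is W ⇒ L
n=12: can move to 11, which is L ⇒ W
n=13: can move to 6, which is L ⇒ W
n=14: moves to 13(W), 10(W), 8(W), 7(W); every one is W ⇒ L
n=15: can move to 14, which is L ⇒ W
n=16: moves to 15(W), 12(W), 10(W), 9(W); every one is W ⇒ L
n=17: can move to 16, which is L ⇒ W
n=18: can move to 14, which is L ⇒ W
L entries with 0 ≤ n ≤ 18: n = 1, 3, 6, 11, 14, 16; that makes 6.

6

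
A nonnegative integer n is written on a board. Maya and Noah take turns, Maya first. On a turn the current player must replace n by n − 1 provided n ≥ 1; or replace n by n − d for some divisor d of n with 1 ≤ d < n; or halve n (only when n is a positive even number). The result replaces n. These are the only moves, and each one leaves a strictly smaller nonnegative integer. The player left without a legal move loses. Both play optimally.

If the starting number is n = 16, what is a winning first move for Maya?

Label each position W (a win for the player to move) or L (a loss). A position with no legal move is L; any other position is W exactly when some move reaches an L, and L when every move reaches a W.
n=0: no move → L
n=1: reaches L-position 0 → W
n=2: only reaches 1(W), which is W → L
n=3: reaches L-position 2 → W
n=4: reaches L-position 2 → W
n=5: only reaches 4(W), which is W → L
n=6: reaches L-position 5 → W
n=7: only reaches 6(W), which is W → L
n=8: reaches L-position 7 → W
n=9: only reaches 6(W), 8(W), all W → L
n=10: reaches L-position 5 → W
n=11: only reaches 10(W), which is W → L
n=12: reaches L-position 9 → W
n=13: only reaches 12(W), which is W → L
n=14: reaches L-position 7 → W
n=15: only reaches 10(W), 12(W), 14(W), all W → L
n=16: reaches L-position 15 → W
From 16, the L positions reachable in one move are: 15.

Move to 15.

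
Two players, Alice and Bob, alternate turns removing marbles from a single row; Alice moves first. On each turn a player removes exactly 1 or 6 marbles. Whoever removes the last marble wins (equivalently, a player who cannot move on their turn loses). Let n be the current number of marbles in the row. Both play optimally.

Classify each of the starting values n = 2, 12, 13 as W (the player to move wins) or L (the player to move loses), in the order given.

2: L, 12: W, 13: W

Use the standard recursion: the mover loses at a terminal position; elsewhere, the mover wins exactly when some move hands the opponent an L position.
n=0: no move → L
n=1: reaches L-position 0 → W
n=2: only reaches 1(W), which is W → L
n=3: reaches L-position 2 → W
n=4: only reaches 3(W), which is W → L
n=5: reaches L-position 4 → W
n=6: reaches L-position 0 → W
n=7: only reaches 6(W), 1(W), all W → L
n=8: reaches L-position 7 → W
n=9: only reaches 8(W), 3(W), all W → L
n=10: reaches L-position 9 → W
n=11: only reaches 10(W), 5(W), all W → L
n=12: reaches L-position 11 → W
n=13: reaches L-position 7 → W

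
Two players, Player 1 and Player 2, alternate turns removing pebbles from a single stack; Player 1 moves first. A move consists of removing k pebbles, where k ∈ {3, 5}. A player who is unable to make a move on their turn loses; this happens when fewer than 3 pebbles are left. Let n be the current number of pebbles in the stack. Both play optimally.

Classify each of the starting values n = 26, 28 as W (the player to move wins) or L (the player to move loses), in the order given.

Build the W/L table. Terminal = L. A non-terminal position is W if it has a move to some L; otherwise it is L.
n=0: no move → L
n=1: no move → L
n=2: no move → L
n=3: W (go to 0, an L position)
n=4: W (go to 1, an L position)
n=5: W (go to 2, an L position)
n=6: W (go to 1, an L position)
n=7: W (go to 2, an L position)
n=8: L (options 5(W), 3(W) are all W)
n=9: L (options 6(W), 4(W) are all W)
n=10: L (options 7(W), 5(W) are all W)
n=11: W (go to 8, an L position)
n=12: W (go to 9, an L position)
n=13: W (go to 10, an L position)
n=14: W (go to 9, an L position)
n=15: W (go to 10, an L position)
n=16: L (options 13(W), 11(W) are all W)
n=17: L (options 14(W), 12(W) are all W)
n=18: L (options 15(W), 13(W) are all W)
n=19: W (go to 16, an L position)
n=20: W (go to 17, an L position)
n=21: W (go to 18, an L position)
n=22: W (go to 17, an L position)
n=23: W (go to 18, an L position)
n=24: L (options 21(W), 19(W) are all W)
n=25: L (options 22(W), 20(W) are all W)
n=26: L (options 23(W), 21(W) are all W)
n=27: W (go to 24, an L position)
n=28: W (go to 25, an L position)

26: L, 28: W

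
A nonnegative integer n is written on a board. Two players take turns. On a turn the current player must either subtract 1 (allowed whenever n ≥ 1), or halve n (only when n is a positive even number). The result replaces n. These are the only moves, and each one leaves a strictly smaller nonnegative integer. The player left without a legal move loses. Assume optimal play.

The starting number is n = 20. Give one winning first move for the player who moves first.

Work bottom-up. With no move the player to move loses. Otherwise the position is W if at least one move leads to an L position for the opponent, and L if every move leads to a W.
n=0: no move → L
n=1: W (go to 0, an L position)
n=2: L (sole option 1(W) is W)
n=3: W (go to 2, an L position)
n=4: W (go to 2, an L position)
n=5: L (sole option 4(W) is W)
n=6: W (go to 5, an L position)
n=7: L (sole option 6(W) is W)
n=8: W (go to 7, an L position)
n=9: L (sole option 8(W) is W)
n=10: W (go to 5, an L position)
n=11: L (sole option 10(W) is W)
n=12: W (go to 11, an L position)
n=13: L (sole option 12(W) is W)
n=14: W (go to 7, an L position)
n=15: L (sole option 14(W) is W)
n=16: W (go to 15, an L position)
n=17: L (sole option 16(W) is W)
n=18: W (go to 9, an L position)
n=19: L (sole option 18(W) is W)
n=20: W (go to 19, an L position)
From 20, the L positions reachable in one move are: 19.

Move to 19.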